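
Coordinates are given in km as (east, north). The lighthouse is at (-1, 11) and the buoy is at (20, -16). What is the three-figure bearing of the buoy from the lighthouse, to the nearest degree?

Δeast = 20 − -1 = 21.00; Δnorth = -16 − 11 = -27.00.
Bearing = atan2(Δeast, Δnorth) mod 360° = 142.13° ≈ 142°.

142°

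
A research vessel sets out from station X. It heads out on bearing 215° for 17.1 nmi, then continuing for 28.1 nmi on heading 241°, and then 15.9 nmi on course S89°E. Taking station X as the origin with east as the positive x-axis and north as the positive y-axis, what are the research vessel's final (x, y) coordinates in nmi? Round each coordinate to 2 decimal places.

Leg 1 (215°, 17.1 nmi): east 17.1 sin 215° = -9.81, north 17.1 cos 215° = -14.01
Leg 2 (241°, 28.1 nmi): east 28.1 sin 241° = -24.58, north 28.1 cos 241° = -13.62
Leg 3 (S89°E, 15.9 nmi): east 15.9 sin 91° = 15.90, north 15.9 cos 91° = -0.28
Summing: -18.49 nmi east, -27.91 nmi north → (-18.49, -27.91).

(-18.49, -27.91)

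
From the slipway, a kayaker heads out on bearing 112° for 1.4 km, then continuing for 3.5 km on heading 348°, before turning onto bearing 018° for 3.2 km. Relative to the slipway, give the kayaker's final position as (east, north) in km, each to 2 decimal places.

Leg 1 (112°, 1.4 km): east 1.4 sin 112° = 1.30, north 1.4 cos 112° = -0.52
Leg 2 (348°, 3.5 km): east 3.5 sin 348° = -0.73, north 3.5 cos 348° = 3.42
Leg 3 (018°, 3.2 km): east 3.2 sin 18° = 0.99, north 3.2 cos 18° = 3.04
Summing: 1.56 km east, 5.94 km north → (1.56, 5.94).

(1.56, 5.94)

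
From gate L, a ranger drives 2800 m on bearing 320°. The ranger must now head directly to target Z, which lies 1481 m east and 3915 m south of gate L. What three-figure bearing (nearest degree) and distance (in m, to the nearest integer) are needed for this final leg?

Leg 1 (320°, 2800 m): east 2800 sin 320° = -1799.81, north 2800 cos 320° = 2144.92
Current position: (-1799.81, 2144.92). Target: (1481, -3915). Remaining: Δeast = 3280.81, Δnorth = -6059.92.
Bearing = atan2(3280.81, -6059.92) mod 360° = 151.57°; distance = √((3280.81)² + (-6059.92)²) = 6891.035 m.

152°, 6891 m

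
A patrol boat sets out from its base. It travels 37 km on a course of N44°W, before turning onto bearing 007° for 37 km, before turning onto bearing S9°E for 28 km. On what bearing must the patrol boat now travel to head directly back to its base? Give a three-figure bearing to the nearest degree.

155°

Leg 1 (N44°W, 37 km): east 37 sin 316° = -25.70, north 37 cos 316° = 26.62
Leg 2 (007°, 37 km): east 37 sin 7° = 4.51, north 37 cos 7° = 36.72
Leg 3 (S9°E, 28 km): east 28 sin 171° = 4.38, north 28 cos 171° = -27.66
Net displacement: -16.81 east, 35.68 north. Direction back to start is (16.81, -35.68): bearing = atan2(16.81, -35.68) mod 360° = 154.77° ≈ 155°.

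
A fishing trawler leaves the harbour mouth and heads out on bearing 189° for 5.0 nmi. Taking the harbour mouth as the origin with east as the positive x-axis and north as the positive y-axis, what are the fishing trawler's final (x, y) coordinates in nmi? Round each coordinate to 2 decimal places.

Leg 1 (189°, 5.0 nmi): east 5.0 sin 189° = -0.78, north 5.0 cos 189° = -4.94
Summing: -0.78 nmi east, -4.94 nmi north → (-0.78, -4.94).

(-0.78, -4.94)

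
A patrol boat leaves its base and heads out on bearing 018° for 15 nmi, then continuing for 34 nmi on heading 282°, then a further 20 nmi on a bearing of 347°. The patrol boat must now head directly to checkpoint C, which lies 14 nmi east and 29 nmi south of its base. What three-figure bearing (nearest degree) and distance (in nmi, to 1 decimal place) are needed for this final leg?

Leg 1 (018°, 15 nmi): east 15 sin 18° = 4.64, north 15 cos 18° = 14.27
Leg 2 (282°, 34 nmi): east 34 sin 282° = -33.26, north 34 cos 282° = 7.07
Leg 3 (347°, 20 nmi): east 20 sin 347° = -4.50, north 20 cos 347° = 19.49
Current position: (-33.12, 40.82). Target: (14, -29). Remaining: Δeast = 47.12, Δnorth = -69.82.
Bearing = atan2(47.12, -69.82) mod 360° = 145.99°; distance = √((47.12)² + (-69.82)²) = 84.235 nmi.

146°, 84.2 nmi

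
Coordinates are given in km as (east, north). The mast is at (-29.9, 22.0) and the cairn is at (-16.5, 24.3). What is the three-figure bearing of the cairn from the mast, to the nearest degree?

080°

Δeast = -16.5 − -29.9 = 13.40; Δnorth = 24.3 − 22.0 = 2.30.
Bearing = atan2(Δeast, Δnorth) mod 360° = 80.26° ≈ 080°.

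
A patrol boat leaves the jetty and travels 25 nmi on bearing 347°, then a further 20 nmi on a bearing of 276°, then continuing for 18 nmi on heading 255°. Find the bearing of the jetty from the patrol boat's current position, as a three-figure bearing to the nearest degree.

Leg 1 (347°, 25 nmi): east 25 sin 347° = -5.62, north 25 cos 347° = 24.36
Leg 2 (276°, 20 nmi): east 20 sin 276° = -19.89, north 20 cos 276° = 2.09
Leg 3 (255°, 18 nmi): east 18 sin 255° = -17.39, north 18 cos 255° = -4.66
Net displacement: -42.90 east, 21.79 north. Direction back to start is (42.90, -21.79): bearing = atan2(42.90, -21.79) mod 360° = 116.93° ≈ 117°.

117°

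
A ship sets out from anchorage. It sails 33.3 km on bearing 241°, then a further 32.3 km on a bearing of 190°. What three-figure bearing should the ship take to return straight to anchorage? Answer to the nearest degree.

036°

Leg 1 (241°, 33.3 km): east 33.3 sin 241° = -29.12, north 33.3 cos 241° = -16.14
Leg 2 (190°, 32.3 km): east 32.3 sin 190° = -5.61, north 32.3 cos 190° = -31.81
Net displacement: -34.73 east, -47.95 north. Direction back to start is (34.73, 47.95): bearing = atan2(34.73, 47.95) mod 360° = 35.92° ≈ 036°.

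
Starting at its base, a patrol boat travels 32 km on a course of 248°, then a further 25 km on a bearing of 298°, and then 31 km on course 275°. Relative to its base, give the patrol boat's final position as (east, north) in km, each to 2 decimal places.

(-82.63, 2.45)

Leg 1 (248°, 32 km): east 32 sin 248° = -29.67, north 32 cos 248° = -11.99
Leg 2 (298°, 25 km): east 25 sin 298° = -22.07, north 25 cos 298° = 11.74
Leg 3 (275°, 31 km): east 31 sin 275° = -30.88, north 31 cos 275° = 2.70
Summing: -82.63 km east, 2.45 km north → (-82.63, 2.45).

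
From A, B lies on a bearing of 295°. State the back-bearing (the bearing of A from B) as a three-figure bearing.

115°

Back-bearing = 295° − 180° = 115°.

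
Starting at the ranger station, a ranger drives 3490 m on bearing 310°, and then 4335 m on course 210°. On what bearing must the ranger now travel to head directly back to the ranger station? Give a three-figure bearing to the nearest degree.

073°

Leg 1 (310°, 3490 m): east 3490 sin 310° = -2673.50, north 3490 cos 310° = 2243.33
Leg 2 (210°, 4335 m): east 4335 sin 210° = -2167.50, north 4335 cos 210° = -3754.22
Net displacement: -4841.00 east, -1510.89 north. Direction back to start is (4841.00, 1510.89): bearing = atan2(4841.00, 1510.89) mod 360° = 72.67° ≈ 073°.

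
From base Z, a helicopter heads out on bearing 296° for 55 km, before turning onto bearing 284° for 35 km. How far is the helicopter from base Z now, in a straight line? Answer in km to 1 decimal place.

Leg 1 (296°, 55 km): east 55 sin 296° = -49.43, north 55 cos 296° = 24.11
Leg 2 (284°, 35 km): east 35 sin 284° = -33.96, north 35 cos 284° = 8.47
Net: -83.39 east, 32.58 north. Distance = √((-83.39)² + (32.58)²) = 89.531 km.

89.5 km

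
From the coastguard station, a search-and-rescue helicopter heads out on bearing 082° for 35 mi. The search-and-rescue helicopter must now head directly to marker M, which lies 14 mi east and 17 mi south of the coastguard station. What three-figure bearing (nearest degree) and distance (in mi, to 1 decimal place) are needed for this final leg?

Leg 1 (082°, 35 mi): east 35 sin 82° = 34.66, north 35 cos 82° = 4.87
Current position: (34.66, 4.87). Target: (14, -17). Remaining: Δeast = -20.66, Δnorth = -21.87.
Bearing = atan2(-20.66, -21.87) mod 360° = 223.37°; distance = √((-20.66)² + (-21.87)²) = 30.086 mi.

223°, 30.1 mi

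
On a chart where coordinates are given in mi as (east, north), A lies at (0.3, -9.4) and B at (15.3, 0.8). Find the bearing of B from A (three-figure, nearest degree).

Δeast = 15.3 − 0.3 = 15.00; Δnorth = 0.8 − -9.4 = 10.20.
Bearing = atan2(Δeast, Δnorth) mod 360° = 55.78° ≈ 056°.

056°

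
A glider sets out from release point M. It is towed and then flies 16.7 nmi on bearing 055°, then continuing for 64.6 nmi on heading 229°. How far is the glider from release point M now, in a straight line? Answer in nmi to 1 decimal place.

Leg 1 (055°, 16.7 nmi): east 16.7 sin 55° = 13.68, north 16.7 cos 55° = 9.58
Leg 2 (229°, 64.6 nmi): east 64.6 sin 229° = -48.75, north 64.6 cos 229° = -42.38
Net: -35.07 east, -32.80 north. Distance = √((-35.07)² + (-32.80)²) = 48.023 nmi.

48.0 nmi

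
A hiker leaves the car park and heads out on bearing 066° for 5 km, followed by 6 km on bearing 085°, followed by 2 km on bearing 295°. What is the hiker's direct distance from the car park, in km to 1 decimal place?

Leg 1 (066°, 5 km): east 5 sin 66° = 4.57, north 5 cos 66° = 2.03
Leg 2 (085°, 6 km): east 6 sin 85° = 5.98, north 6 cos 85° = 0.52
Leg 3 (295°, 2 km): east 2 sin 295° = -1.81, north 2 cos 295° = 0.85
Net: 8.73 east, 3.40 north. Distance = √((8.73)² + (3.40)²) = 9.372 km.

9.4 km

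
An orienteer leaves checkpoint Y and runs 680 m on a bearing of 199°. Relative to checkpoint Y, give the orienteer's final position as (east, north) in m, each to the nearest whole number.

Leg 1 (199°, 680 m): east 680 sin 199° = -221.39, north 680 cos 199° = -642.95
Summing: -221.39 m east, -642.95 m north → (-221, -643).

(-221, -643)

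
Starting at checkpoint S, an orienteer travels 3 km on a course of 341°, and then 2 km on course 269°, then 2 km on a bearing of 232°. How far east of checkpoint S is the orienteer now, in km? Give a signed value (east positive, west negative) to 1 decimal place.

-4.6 km

Leg 1 (341°, 3 km): east 3 sin 341° = -0.98, north 3 cos 341° = 2.84
Leg 2 (269°, 2 km): east 2 sin 269° = -2.00, north 2 cos 269° = -0.03
Leg 3 (232°, 2 km): east 2 sin 232° = -1.58, north 2 cos 232° = -1.23
Net east component: -4.55 km.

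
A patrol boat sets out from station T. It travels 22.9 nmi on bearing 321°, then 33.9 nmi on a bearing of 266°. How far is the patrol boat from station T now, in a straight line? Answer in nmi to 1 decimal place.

50.6 nmi

Leg 1 (321°, 22.9 nmi): east 22.9 sin 321° = -14.41, north 22.9 cos 321° = 17.80
Leg 2 (266°, 33.9 nmi): east 33.9 sin 266° = -33.82, north 33.9 cos 266° = -2.36
Net: -48.23 east, 15.43 north. Distance = √((-48.23)² + (15.43)²) = 50.638 nmi.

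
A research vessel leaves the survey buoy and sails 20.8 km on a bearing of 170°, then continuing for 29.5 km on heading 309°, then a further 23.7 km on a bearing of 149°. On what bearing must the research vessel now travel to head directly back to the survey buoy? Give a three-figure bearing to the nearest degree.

Leg 1 (170°, 20.8 km): east 20.8 sin 170° = 3.61, north 20.8 cos 170° = -20.48
Leg 2 (309°, 29.5 km): east 29.5 sin 309° = -22.93, north 29.5 cos 309° = 18.56
Leg 3 (149°, 23.7 km): east 23.7 sin 149° = 12.21, north 23.7 cos 149° = -20.31
Net displacement: -7.11 east, -22.23 north. Direction back to start is (7.11, 22.23): bearing = atan2(7.11, 22.23) mod 360° = 17.73° ≈ 018°.

018°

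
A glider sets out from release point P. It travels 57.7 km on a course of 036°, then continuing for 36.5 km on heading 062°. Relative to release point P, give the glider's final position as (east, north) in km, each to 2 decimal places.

(66.14, 63.82)

Leg 1 (036°, 57.7 km): east 57.7 sin 36° = 33.92, north 57.7 cos 36° = 46.68
Leg 2 (062°, 36.5 km): east 36.5 sin 62° = 32.23, north 36.5 cos 62° = 17.14
Summing: 66.14 km east, 63.82 km north → (66.14, 63.82).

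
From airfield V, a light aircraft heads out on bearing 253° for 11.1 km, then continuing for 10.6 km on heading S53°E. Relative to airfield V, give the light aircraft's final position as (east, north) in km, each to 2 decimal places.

Leg 1 (253°, 11.1 km): east 11.1 sin 253° = -10.61, north 11.1 cos 253° = -3.25
Leg 2 (S53°E, 10.6 km): east 10.6 sin 127° = 8.47, north 10.6 cos 127° = -6.38
Summing: -2.15 km east, -9.62 km north → (-2.15, -9.62).

(-2.15, -9.62)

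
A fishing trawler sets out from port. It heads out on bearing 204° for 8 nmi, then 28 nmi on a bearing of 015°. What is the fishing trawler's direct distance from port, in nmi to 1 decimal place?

20.1 nmi

Leg 1 (204°, 8 nmi): east 8 sin 204° = -3.25, north 8 cos 204° = -7.31
Leg 2 (015°, 28 nmi): east 28 sin 15° = 7.25, north 28 cos 15° = 27.05
Net: 3.99 east, 19.74 north. Distance = √((3.99)² + (19.74)²) = 20.137 nmi.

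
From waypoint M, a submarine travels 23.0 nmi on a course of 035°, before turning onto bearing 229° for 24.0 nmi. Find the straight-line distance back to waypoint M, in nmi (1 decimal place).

5.8 nmi

Leg 1 (035°, 23.0 nmi): east 23.0 sin 35° = 13.19, north 23.0 cos 35° = 18.84
Leg 2 (229°, 24.0 nmi): east 24.0 sin 229° = -18.11, north 24.0 cos 229° = -15.75
Net: -4.92 east, 3.10 north. Distance = √((-4.92)² + (3.10)²) = 5.813 nmi.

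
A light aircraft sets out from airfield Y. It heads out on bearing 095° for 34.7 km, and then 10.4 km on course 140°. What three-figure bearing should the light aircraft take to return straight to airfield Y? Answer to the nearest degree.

285°

Leg 1 (095°, 34.7 km): east 34.7 sin 95° = 34.57, north 34.7 cos 95° = -3.02
Leg 2 (140°, 10.4 km): east 10.4 sin 140° = 6.68, north 10.4 cos 140° = -7.97
Net displacement: 41.25 east, -10.99 north. Direction back to start is (-41.25, 10.99): bearing = atan2(-41.25, 10.99) mod 360° = 284.92° ≈ 285°.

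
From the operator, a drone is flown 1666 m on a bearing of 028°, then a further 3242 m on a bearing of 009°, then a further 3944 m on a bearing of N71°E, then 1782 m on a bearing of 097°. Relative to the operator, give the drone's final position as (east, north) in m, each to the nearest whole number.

Leg 1 (028°, 1666 m): east 1666 sin 28° = 782.14, north 1666 cos 28° = 1470.99
Leg 2 (009°, 3242 m): east 3242 sin 9° = 507.16, north 3242 cos 9° = 3202.09
Leg 3 (N71°E, 3944 m): east 3944 sin 71° = 3729.13, north 3944 cos 71° = 1284.04
Leg 4 (097°, 1782 m): east 1782 sin 97° = 1768.72, north 1782 cos 97° = -217.17
Summing: 6787.14 m east, 5739.95 m north → (6787, 5740).

(6787, 5740)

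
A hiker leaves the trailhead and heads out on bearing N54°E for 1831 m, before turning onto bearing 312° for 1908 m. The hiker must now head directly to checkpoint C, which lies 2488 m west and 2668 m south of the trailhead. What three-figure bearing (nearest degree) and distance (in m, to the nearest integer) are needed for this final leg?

Leg 1 (N54°E, 1831 m): east 1831 sin 54° = 1481.31, north 1831 cos 54° = 1076.23
Leg 2 (312°, 1908 m): east 1908 sin 312° = -1417.92, north 1908 cos 312° = 1276.70
Current position: (63.39, 2352.94). Target: (-2488, -2668). Remaining: Δeast = -2551.39, Δnorth = -5020.94.
Bearing = atan2(-2551.39, -5020.94) mod 360° = 206.94°; distance = √((-2551.39)² + (-5020.94)²) = 5631.997 m.

207°, 5632 m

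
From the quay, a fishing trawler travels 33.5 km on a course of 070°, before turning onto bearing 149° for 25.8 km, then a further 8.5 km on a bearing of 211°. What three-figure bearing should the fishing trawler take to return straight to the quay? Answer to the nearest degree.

Leg 1 (070°, 33.5 km): east 33.5 sin 70° = 31.48, north 33.5 cos 70° = 11.46
Leg 2 (149°, 25.8 km): east 25.8 sin 149° = 13.29, north 25.8 cos 149° = -22.11
Leg 3 (211°, 8.5 km): east 8.5 sin 211° = -4.38, north 8.5 cos 211° = -7.29
Net displacement: 40.39 east, -17.94 north. Direction back to start is (-40.39, 17.94): bearing = atan2(-40.39, 17.94) mod 360° = 293.95° ≈ 294°.

294°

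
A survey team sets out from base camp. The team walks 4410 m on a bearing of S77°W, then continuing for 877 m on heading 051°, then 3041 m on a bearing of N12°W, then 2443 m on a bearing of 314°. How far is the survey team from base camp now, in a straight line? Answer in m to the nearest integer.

Leg 1 (S77°W, 4410 m): east 4410 sin 257° = -4296.97, north 4410 cos 257° = -992.03
Leg 2 (051°, 877 m): east 877 sin 51° = 681.56, north 877 cos 51° = 551.91
Leg 3 (N12°W, 3041 m): east 3041 sin 348° = -632.26, north 3041 cos 348° = 2974.55
Leg 4 (314°, 2443 m): east 2443 sin 314° = -1757.35, north 2443 cos 314° = 1697.05
Net: -6005.02 east, 4231.48 north. Distance = √((-6005.02)² + (4231.48)²) = 7346.134 m.

7346 m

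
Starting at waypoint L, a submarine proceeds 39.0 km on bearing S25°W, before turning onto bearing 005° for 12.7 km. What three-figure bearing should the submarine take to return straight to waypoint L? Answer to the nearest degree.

034°

Leg 1 (S25°W, 39.0 km): east 39.0 sin 205° = -16.48, north 39.0 cos 205° = -35.35
Leg 2 (005°, 12.7 km): east 12.7 sin 5° = 1.11, north 12.7 cos 5° = 12.65
Net displacement: -15.38 east, -22.69 north. Direction back to start is (15.38, 22.69): bearing = atan2(15.38, 22.69) mod 360° = 34.12° ≈ 034°.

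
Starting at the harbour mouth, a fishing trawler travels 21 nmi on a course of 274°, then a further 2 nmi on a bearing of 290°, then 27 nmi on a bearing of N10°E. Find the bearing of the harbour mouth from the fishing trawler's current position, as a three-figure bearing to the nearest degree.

148°

Leg 1 (274°, 21 nmi): east 21 sin 274° = -20.95, north 21 cos 274° = 1.46
Leg 2 (290°, 2 nmi): east 2 sin 290° = -1.88, north 2 cos 290° = 0.68
Leg 3 (N10°E, 27 nmi): east 27 sin 10° = 4.69, north 27 cos 10° = 26.59
Net displacement: -18.14 east, 28.74 north. Direction back to start is (18.14, -28.74): bearing = atan2(18.14, -28.74) mod 360° = 147.74° ≈ 148°.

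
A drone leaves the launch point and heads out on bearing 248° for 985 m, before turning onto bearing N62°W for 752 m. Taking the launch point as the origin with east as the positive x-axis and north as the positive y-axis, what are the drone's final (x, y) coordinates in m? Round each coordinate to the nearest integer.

Leg 1 (248°, 985 m): east 985 sin 248° = -913.28, north 985 cos 248° = -368.99
Leg 2 (N62°W, 752 m): east 752 sin 298° = -663.98, north 752 cos 298° = 353.04
Summing: -1577.25 m east, -15.94 m north → (-1577, -16).

(-1577, -16)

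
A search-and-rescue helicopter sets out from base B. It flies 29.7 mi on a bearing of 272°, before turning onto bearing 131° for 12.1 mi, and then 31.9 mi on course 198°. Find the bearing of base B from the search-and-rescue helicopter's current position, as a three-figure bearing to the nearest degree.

Leg 1 (272°, 29.7 mi): east 29.7 sin 272° = -29.68, north 29.7 cos 272° = 1.04
Leg 2 (131°, 12.1 mi): east 12.1 sin 131° = 9.13, north 12.1 cos 131° = -7.94
Leg 3 (198°, 31.9 mi): east 31.9 sin 198° = -9.86, north 31.9 cos 198° = -30.34
Net displacement: -30.41 east, -37.24 north. Direction back to start is (30.41, 37.24): bearing = atan2(30.41, 37.24) mod 360° = 39.23° ≈ 039°.

039°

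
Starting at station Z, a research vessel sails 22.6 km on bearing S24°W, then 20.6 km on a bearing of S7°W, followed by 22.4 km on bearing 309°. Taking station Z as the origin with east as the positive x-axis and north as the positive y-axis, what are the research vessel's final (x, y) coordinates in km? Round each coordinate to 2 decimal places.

Leg 1 (S24°W, 22.6 km): east 22.6 sin 204° = -9.19, north 22.6 cos 204° = -20.65
Leg 2 (S7°W, 20.6 km): east 20.6 sin 187° = -2.51, north 20.6 cos 187° = -20.45
Leg 3 (309°, 22.4 km): east 22.4 sin 309° = -17.41, north 22.4 cos 309° = 14.10
Summing: -29.11 km east, -27.00 km north → (-29.11, -27.00).

(-29.11, -27.00)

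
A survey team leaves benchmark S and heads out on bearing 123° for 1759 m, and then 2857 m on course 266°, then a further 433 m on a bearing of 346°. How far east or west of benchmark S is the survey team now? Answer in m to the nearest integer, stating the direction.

Leg 1 (123°, 1759 m): east 1759 sin 123° = 1475.22, north 1759 cos 123° = -958.02
Leg 2 (266°, 2857 m): east 2857 sin 266° = -2850.04, north 2857 cos 266° = -199.29
Leg 3 (346°, 433 m): east 433 sin 346° = -104.75, north 433 cos 346° = 420.14
Net east component: -1479.57 m.

1480 m west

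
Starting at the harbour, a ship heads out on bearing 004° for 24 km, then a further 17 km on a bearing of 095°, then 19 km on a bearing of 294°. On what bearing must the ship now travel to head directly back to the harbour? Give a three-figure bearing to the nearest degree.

182°

Leg 1 (004°, 24 km): east 24 sin 4° = 1.67, north 24 cos 4° = 23.94
Leg 2 (095°, 17 km): east 17 sin 95° = 16.94, north 17 cos 95° = -1.48
Leg 3 (294°, 19 km): east 19 sin 294° = -17.36, north 19 cos 294° = 7.73
Net displacement: 1.25 east, 30.19 north. Direction back to start is (-1.25, -30.19): bearing = atan2(-1.25, -30.19) mod 360° = 182.38° ≈ 182°.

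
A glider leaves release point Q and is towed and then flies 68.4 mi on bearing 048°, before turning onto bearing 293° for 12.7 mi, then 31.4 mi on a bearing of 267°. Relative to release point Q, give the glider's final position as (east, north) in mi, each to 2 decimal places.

(7.78, 49.09)

Leg 1 (048°, 68.4 mi): east 68.4 sin 48° = 50.83, north 68.4 cos 48° = 45.77
Leg 2 (293°, 12.7 mi): east 12.7 sin 293° = -11.69, north 12.7 cos 293° = 4.96
Leg 3 (267°, 31.4 mi): east 31.4 sin 267° = -31.36, north 31.4 cos 267° = -1.64
Summing: 7.78 mi east, 49.09 mi north → (7.78, 49.09).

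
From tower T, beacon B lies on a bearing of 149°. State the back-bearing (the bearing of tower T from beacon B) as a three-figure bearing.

Back-bearing = 149° + 180° = 329°.

329°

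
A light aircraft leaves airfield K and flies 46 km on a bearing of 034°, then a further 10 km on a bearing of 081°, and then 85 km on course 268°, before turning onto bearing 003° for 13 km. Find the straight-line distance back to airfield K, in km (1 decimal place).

Leg 1 (034°, 46 km): east 46 sin 34° = 25.72, north 46 cos 34° = 38.14
Leg 2 (081°, 10 km): east 10 sin 81° = 9.88, north 10 cos 81° = 1.56
Leg 3 (268°, 85 km): east 85 sin 268° = -84.95, north 85 cos 268° = -2.97
Leg 4 (003°, 13 km): east 13 sin 3° = 0.68, north 13 cos 3° = 12.98
Net: -48.67 east, 49.72 north. Distance = √((-48.67)² + (49.72)²) = 69.572 km.

69.6 km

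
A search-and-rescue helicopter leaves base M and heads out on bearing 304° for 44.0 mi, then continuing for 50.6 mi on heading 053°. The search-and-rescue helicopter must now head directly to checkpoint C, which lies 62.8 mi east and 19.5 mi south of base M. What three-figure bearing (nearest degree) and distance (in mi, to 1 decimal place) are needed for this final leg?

Leg 1 (304°, 44.0 mi): east 44.0 sin 304° = -36.48, north 44.0 cos 304° = 24.60
Leg 2 (053°, 50.6 mi): east 50.6 sin 53° = 40.41, north 50.6 cos 53° = 30.45
Current position: (3.93, 55.06). Target: (62.8, -19.5). Remaining: Δeast = 58.87, Δnorth = -74.56.
Bearing = atan2(58.87, -74.56) mod 360° = 141.71°; distance = √((58.87)² + (-74.56)²) = 94.994 mi.

142°, 95.0 mi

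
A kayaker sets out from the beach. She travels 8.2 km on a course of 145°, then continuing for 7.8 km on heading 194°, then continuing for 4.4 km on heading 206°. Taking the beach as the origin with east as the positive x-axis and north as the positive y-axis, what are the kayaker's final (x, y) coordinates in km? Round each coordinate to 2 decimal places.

(0.89, -18.24)

Leg 1 (145°, 8.2 km): east 8.2 sin 145° = 4.70, north 8.2 cos 145° = -6.72
Leg 2 (194°, 7.8 km): east 7.8 sin 194° = -1.89, north 7.8 cos 194° = -7.57
Leg 3 (206°, 4.4 km): east 4.4 sin 206° = -1.93, north 4.4 cos 206° = -3.95
Summing: 0.89 km east, -18.24 km north → (0.89, -18.24).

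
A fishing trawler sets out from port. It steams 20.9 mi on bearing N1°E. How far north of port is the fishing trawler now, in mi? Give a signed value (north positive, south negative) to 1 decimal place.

Leg 1 (N1°E, 20.9 mi): east 20.9 sin 1° = 0.36, north 20.9 cos 1° = 20.90
Net north component: 20.90 mi.

20.9 mi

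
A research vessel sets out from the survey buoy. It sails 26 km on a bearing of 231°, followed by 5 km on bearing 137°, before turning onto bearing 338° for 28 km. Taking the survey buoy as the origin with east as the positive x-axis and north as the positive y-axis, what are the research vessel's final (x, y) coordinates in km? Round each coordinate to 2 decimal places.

Leg 1 (231°, 26 km): east 26 sin 231° = -20.21, north 26 cos 231° = -16.36
Leg 2 (137°, 5 km): east 5 sin 137° = 3.41, north 5 cos 137° = -3.66
Leg 3 (338°, 28 km): east 28 sin 338° = -10.49, north 28 cos 338° = 25.96
Summing: -27.28 km east, 5.94 km north → (-27.28, 5.94).

(-27.28, 5.94)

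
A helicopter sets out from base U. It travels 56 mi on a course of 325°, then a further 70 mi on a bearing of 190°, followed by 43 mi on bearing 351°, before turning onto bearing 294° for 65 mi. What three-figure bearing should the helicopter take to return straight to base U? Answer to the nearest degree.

Leg 1 (325°, 56 mi): east 56 sin 325° = -32.12, north 56 cos 325° = 45.87
Leg 2 (190°, 70 mi): east 70 sin 190° = -12.16, north 70 cos 190° = -68.94
Leg 3 (351°, 43 mi): east 43 sin 351° = -6.73, north 43 cos 351° = 42.47
Leg 4 (294°, 65 mi): east 65 sin 294° = -59.38, north 65 cos 294° = 26.44
Net displacement: -110.38 east, 45.84 north. Direction back to start is (110.38, -45.84): bearing = atan2(110.38, -45.84) mod 360° = 112.55° ≈ 113°.

113°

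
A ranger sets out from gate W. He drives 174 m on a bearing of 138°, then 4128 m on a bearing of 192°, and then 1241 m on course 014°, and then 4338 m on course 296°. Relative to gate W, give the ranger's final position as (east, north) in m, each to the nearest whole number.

Leg 1 (138°, 174 m): east 174 sin 138° = 116.43, north 174 cos 138° = -129.31
Leg 2 (192°, 4128 m): east 4128 sin 192° = -858.26, north 4128 cos 192° = -4037.79
Leg 3 (014°, 1241 m): east 1241 sin 14° = 300.23, north 1241 cos 14° = 1204.14
Leg 4 (296°, 4338 m): east 4338 sin 296° = -3898.97, north 4338 cos 296° = 1901.65
Summing: -4340.57 m east, -1061.31 m north → (-4341, -1061).

(-4341, -1061)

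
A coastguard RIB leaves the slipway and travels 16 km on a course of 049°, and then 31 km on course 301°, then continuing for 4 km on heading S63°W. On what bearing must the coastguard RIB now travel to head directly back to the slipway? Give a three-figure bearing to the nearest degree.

144°

Leg 1 (049°, 16 km): east 16 sin 49° = 12.08, north 16 cos 49° = 10.50
Leg 2 (301°, 31 km): east 31 sin 301° = -26.57, north 31 cos 301° = 15.97
Leg 3 (S63°W, 4 km): east 4 sin 243° = -3.56, north 4 cos 243° = -1.82
Net displacement: -18.06 east, 24.65 north. Direction back to start is (18.06, -24.65): bearing = atan2(18.06, -24.65) mod 360° = 143.77° ≈ 144°.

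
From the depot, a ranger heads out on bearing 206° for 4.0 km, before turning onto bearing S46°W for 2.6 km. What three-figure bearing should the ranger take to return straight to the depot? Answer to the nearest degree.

Leg 1 (206°, 4.0 km): east 4.0 sin 206° = -1.75, north 4.0 cos 206° = -3.60
Leg 2 (S46°W, 2.6 km): east 2.6 sin 226° = -1.87, north 2.6 cos 226° = -1.81
Net displacement: -3.62 east, -5.40 north. Direction back to start is (3.62, 5.40): bearing = atan2(3.62, 5.40) mod 360° = 33.86° ≈ 034°.

034°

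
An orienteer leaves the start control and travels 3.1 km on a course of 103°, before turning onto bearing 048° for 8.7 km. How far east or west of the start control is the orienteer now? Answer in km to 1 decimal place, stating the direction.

Leg 1 (103°, 3.1 km): east 3.1 sin 103° = 3.02, north 3.1 cos 103° = -0.70
Leg 2 (048°, 8.7 km): east 8.7 sin 48° = 6.47, north 8.7 cos 48° = 5.82
Net east component: 9.49 km.

9.5 km east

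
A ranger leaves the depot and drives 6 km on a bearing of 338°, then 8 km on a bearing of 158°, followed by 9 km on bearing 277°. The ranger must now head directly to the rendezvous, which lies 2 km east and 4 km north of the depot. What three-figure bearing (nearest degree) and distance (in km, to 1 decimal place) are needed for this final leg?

065°, 11.2 km

Leg 1 (338°, 6 km): east 6 sin 338° = -2.25, north 6 cos 338° = 5.56
Leg 2 (158°, 8 km): east 8 sin 158° = 3.00, north 8 cos 158° = -7.42
Leg 3 (277°, 9 km): east 9 sin 277° = -8.93, north 9 cos 277° = 1.10
Current position: (-8.18, -0.76). Target: (2, 4). Remaining: Δeast = 10.18, Δnorth = 4.76.
Bearing = atan2(10.18, 4.76) mod 360° = 64.96°; distance = √((10.18)² + (4.76)²) = 11.240 km.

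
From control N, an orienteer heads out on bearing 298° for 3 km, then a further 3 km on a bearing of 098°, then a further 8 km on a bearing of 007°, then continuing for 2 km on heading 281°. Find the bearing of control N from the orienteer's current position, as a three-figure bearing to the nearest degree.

Leg 1 (298°, 3 km): east 3 sin 298° = -2.65, north 3 cos 298° = 1.41
Leg 2 (098°, 3 km): east 3 sin 98° = 2.97, north 3 cos 98° = -0.42
Leg 3 (007°, 8 km): east 8 sin 7° = 0.97, north 8 cos 7° = 7.94
Leg 4 (281°, 2 km): east 2 sin 281° = -1.96, north 2 cos 281° = 0.38
Net displacement: -0.67 east, 9.31 north. Direction back to start is (0.67, -9.31): bearing = atan2(0.67, -9.31) mod 360° = 175.91° ≈ 176°.

176°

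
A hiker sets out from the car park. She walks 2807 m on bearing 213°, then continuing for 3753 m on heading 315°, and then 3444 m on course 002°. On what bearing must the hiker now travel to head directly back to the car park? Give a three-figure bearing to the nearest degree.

133°

Leg 1 (213°, 2807 m): east 2807 sin 213° = -1528.80, north 2807 cos 213° = -2354.15
Leg 2 (315°, 3753 m): east 3753 sin 315° = -2653.77, north 3753 cos 315° = 2653.77
Leg 3 (002°, 3444 m): east 3444 sin 2° = 120.19, north 3444 cos 2° = 3441.90
Net displacement: -4062.38 east, 3741.53 north. Direction back to start is (4062.38, -3741.53): bearing = atan2(4062.38, -3741.53) mod 360° = 132.65° ≈ 133°.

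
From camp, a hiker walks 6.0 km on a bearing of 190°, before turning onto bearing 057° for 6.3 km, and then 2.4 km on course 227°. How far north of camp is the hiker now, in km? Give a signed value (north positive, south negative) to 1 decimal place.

Leg 1 (190°, 6.0 km): east 6.0 sin 190° = -1.04, north 6.0 cos 190° = -5.91
Leg 2 (057°, 6.3 km): east 6.3 sin 57° = 5.28, north 6.3 cos 57° = 3.43
Leg 3 (227°, 2.4 km): east 2.4 sin 227° = -1.76, north 2.4 cos 227° = -1.64
Net north component: -4.11 km.

-4.1 km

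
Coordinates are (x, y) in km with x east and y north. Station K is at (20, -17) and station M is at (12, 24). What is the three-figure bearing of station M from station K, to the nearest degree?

Δeast = 12 − 20 = -8.00; Δnorth = 24 − -17 = 41.00.
Bearing = atan2(Δeast, Δnorth) mod 360° = 348.96° ≈ 349°.

349°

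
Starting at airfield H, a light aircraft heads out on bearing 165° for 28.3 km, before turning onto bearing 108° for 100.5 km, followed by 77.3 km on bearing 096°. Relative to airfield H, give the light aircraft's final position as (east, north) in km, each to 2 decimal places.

(179.78, -66.47)

Leg 1 (165°, 28.3 km): east 28.3 sin 165° = 7.32, north 28.3 cos 165° = -27.34
Leg 2 (108°, 100.5 km): east 100.5 sin 108° = 95.58, north 100.5 cos 108° = -31.06
Leg 3 (096°, 77.3 km): east 77.3 sin 96° = 76.88, north 77.3 cos 96° = -8.08
Summing: 179.78 km east, -66.47 km north → (179.78, -66.47).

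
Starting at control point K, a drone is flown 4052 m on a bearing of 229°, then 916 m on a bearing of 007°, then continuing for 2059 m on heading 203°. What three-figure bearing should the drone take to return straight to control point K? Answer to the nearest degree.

Leg 1 (229°, 4052 m): east 4052 sin 229° = -3058.08, north 4052 cos 229° = -2658.35
Leg 2 (007°, 916 m): east 916 sin 7° = 111.63, north 916 cos 7° = 909.17
Leg 3 (203°, 2059 m): east 2059 sin 203° = -804.52, north 2059 cos 203° = -1895.32
Net displacement: -3750.97 east, -3644.50 north. Direction back to start is (3750.97, 3644.50): bearing = atan2(3750.97, 3644.50) mod 360° = 45.82° ≈ 046°.

046°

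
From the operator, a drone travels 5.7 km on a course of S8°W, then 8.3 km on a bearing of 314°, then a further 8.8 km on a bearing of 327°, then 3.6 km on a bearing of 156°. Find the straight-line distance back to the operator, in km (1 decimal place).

Leg 1 (S8°W, 5.7 km): east 5.7 sin 188° = -0.79, north 5.7 cos 188° = -5.64
Leg 2 (314°, 8.3 km): east 8.3 sin 314° = -5.97, north 8.3 cos 314° = 5.77
Leg 3 (327°, 8.8 km): east 8.8 sin 327° = -4.79, north 8.8 cos 327° = 7.38
Leg 4 (156°, 3.6 km): east 3.6 sin 156° = 1.46, north 3.6 cos 156° = -3.29
Net: -10.09 east, 4.21 north. Distance = √((-10.09)² + (4.21)²) = 10.936 km.

10.9 km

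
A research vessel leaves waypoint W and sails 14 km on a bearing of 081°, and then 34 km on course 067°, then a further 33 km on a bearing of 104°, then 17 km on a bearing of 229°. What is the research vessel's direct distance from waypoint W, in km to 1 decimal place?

64.4 km

Leg 1 (081°, 14 km): east 14 sin 81° = 13.83, north 14 cos 81° = 2.19
Leg 2 (067°, 34 km): east 34 sin 67° = 31.30, north 34 cos 67° = 13.28
Leg 3 (104°, 33 km): east 33 sin 104° = 32.02, north 33 cos 104° = -7.98
Leg 4 (229°, 17 km): east 17 sin 229° = -12.83, north 17 cos 229° = -11.15
Net: 64.31 east, -3.66 north. Distance = √((64.31)² + (-3.66)²) = 64.419 km.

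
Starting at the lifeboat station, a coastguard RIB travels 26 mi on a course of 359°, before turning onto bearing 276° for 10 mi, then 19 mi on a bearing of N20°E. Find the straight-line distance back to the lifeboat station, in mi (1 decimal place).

Leg 1 (359°, 26 mi): east 26 sin 359° = -0.45, north 26 cos 359° = 26.00
Leg 2 (276°, 10 mi): east 10 sin 276° = -9.95, north 10 cos 276° = 1.05
Leg 3 (N20°E, 19 mi): east 19 sin 20° = 6.50, north 19 cos 20° = 17.85
Net: -3.90 east, 44.90 north. Distance = √((-3.90)² + (44.90)²) = 45.065 mi.

45.1 mi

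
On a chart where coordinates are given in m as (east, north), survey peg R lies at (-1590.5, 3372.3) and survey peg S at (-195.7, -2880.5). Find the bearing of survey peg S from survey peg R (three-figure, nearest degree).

167°

Δeast = -195.7 − -1590.5 = 1394.80; Δnorth = -2880.5 − 3372.3 = -6252.80.
Bearing = atan2(Δeast, Δnorth) mod 360° = 167.43° ≈ 167°.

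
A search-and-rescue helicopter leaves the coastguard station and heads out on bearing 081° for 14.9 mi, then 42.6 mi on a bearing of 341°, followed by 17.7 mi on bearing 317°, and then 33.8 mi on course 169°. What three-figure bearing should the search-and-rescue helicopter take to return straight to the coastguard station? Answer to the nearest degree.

Leg 1 (081°, 14.9 mi): east 14.9 sin 81° = 14.72, north 14.9 cos 81° = 2.33
Leg 2 (341°, 42.6 mi): east 42.6 sin 341° = -13.87, north 42.6 cos 341° = 40.28
Leg 3 (317°, 17.7 mi): east 17.7 sin 317° = -12.07, north 17.7 cos 317° = 12.94
Leg 4 (169°, 33.8 mi): east 33.8 sin 169° = 6.45, north 33.8 cos 169° = -33.18
Net displacement: -4.77 east, 22.38 north. Direction back to start is (4.77, -22.38): bearing = atan2(4.77, -22.38) mod 360° = 167.95° ≈ 168°.

168°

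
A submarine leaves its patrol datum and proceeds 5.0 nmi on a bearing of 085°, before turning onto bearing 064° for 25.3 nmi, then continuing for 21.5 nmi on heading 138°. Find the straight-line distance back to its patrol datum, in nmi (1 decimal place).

42.3 nmi

Leg 1 (085°, 5.0 nmi): east 5.0 sin 85° = 4.98, north 5.0 cos 85° = 0.44
Leg 2 (064°, 25.3 nmi): east 25.3 sin 64° = 22.74, north 25.3 cos 64° = 11.09
Leg 3 (138°, 21.5 nmi): east 21.5 sin 138° = 14.39, north 21.5 cos 138° = -15.98
Net: 42.11 east, -4.45 north. Distance = √((42.11)² + (-4.45)²) = 42.341 nmi.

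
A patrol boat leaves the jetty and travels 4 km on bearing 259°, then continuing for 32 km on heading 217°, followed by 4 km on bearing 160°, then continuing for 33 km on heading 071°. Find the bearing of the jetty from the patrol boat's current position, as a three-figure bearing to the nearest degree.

Leg 1 (259°, 4 km): east 4 sin 259° = -3.93, north 4 cos 259° = -0.76
Leg 2 (217°, 32 km): east 32 sin 217° = -19.26, north 32 cos 217° = -25.56
Leg 3 (160°, 4 km): east 4 sin 160° = 1.37, north 4 cos 160° = -3.76
Leg 4 (071°, 33 km): east 33 sin 71° = 31.20, north 33 cos 71° = 10.74
Net displacement: 9.39 east, -19.33 north. Direction back to start is (-9.39, 19.33): bearing = atan2(-9.39, 19.33) mod 360° = 334.11° ≈ 334°.

334°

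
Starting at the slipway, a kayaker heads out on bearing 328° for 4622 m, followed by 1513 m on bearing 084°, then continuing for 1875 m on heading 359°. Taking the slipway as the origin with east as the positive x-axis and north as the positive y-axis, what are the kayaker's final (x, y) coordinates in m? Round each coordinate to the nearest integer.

(-977, 5953)

Leg 1 (328°, 4622 m): east 4622 sin 328° = -2449.29, north 4622 cos 328° = 3919.68
Leg 2 (084°, 1513 m): east 1513 sin 84° = 1504.71, north 1513 cos 84° = 158.15
Leg 3 (359°, 1875 m): east 1875 sin 359° = -32.72, north 1875 cos 359° = 1874.71
Summing: -977.30 m east, 5952.54 m north → (-977, 5953).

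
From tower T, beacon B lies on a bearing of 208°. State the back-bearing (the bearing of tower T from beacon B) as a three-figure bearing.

028°

Back-bearing = 208° − 180° = 028°.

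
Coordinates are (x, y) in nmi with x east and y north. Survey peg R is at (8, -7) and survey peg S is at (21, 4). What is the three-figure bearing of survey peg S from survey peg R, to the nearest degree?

Δeast = 21 − 8 = 13.00; Δnorth = 4 − -7 = 11.00.
Bearing = atan2(Δeast, Δnorth) mod 360° = 49.76° ≈ 050°.

050°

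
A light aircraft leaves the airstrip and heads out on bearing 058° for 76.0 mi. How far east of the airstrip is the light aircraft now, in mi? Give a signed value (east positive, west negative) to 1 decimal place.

Leg 1 (058°, 76.0 mi): east 76.0 sin 58° = 64.45, north 76.0 cos 58° = 40.27
Net east component: 64.45 mi.

64.5 mi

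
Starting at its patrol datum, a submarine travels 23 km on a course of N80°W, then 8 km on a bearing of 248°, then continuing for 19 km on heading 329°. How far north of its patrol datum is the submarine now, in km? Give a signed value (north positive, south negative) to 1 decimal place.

17.3 km

Leg 1 (N80°W, 23 km): east 23 sin 280° = -22.65, north 23 cos 280° = 3.99
Leg 2 (248°, 8 km): east 8 sin 248° = -7.42, north 8 cos 248° = -3.00
Leg 3 (329°, 19 km): east 19 sin 329° = -9.79, north 19 cos 329° = 16.29
Net north component: 17.28 km.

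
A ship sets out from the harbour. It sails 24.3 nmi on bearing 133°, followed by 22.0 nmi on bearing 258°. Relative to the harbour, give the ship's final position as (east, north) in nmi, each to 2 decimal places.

(-3.75, -21.15)

Leg 1 (133°, 24.3 nmi): east 24.3 sin 133° = 17.77, north 24.3 cos 133° = -16.57
Leg 2 (258°, 22.0 nmi): east 22.0 sin 258° = -21.52, north 22.0 cos 258° = -4.57
Summing: -3.75 nmi east, -21.15 nmi north → (-3.75, -21.15).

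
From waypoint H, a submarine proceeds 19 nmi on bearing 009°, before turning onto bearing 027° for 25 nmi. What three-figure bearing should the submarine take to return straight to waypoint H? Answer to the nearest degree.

199°

Leg 1 (009°, 19 nmi): east 19 sin 9° = 2.97, north 19 cos 9° = 18.77
Leg 2 (027°, 25 nmi): east 25 sin 27° = 11.35, north 25 cos 27° = 22.28
Net displacement: 14.32 east, 41.04 north. Direction back to start is (-14.32, -41.04): bearing = atan2(-14.32, -41.04) mod 360° = 199.24° ≈ 199°.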